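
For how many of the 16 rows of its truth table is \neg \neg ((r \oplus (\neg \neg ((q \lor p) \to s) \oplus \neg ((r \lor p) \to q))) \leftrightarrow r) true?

p | q | r | s || (q \lor p) | ((q \lor p) \to s) | \neg ((q \lor p) \to s) | \neg \neg ((q \lor p) \to s) | (r \lor p) | ((r \lor p) \to q) | \neg ((r \lor p) \to q) | φ
T | T | T | T ||     T      |         T          |            F            |              T               |     T      |         T          |            F            | F
T | T | T | F ||     T      |         F          |            T            |              F               |     T      |         T          |            F            | T
T | T | F | T ||     T      |         T          |            F            |              T               |     T      |         T          |            F            | F
T | T | F | F ||     T      |         F          |            T            |              F               |     T      |         T          |            F            | T
T | F | T | T ||     T      |         T          |            F            |              T               |     T      |         F          |            T            | T
T | F | T | F ||     T      |         F          |            T            |              F               |     T      |         F          |            T            | F
T | F | F | T ||     T      |         T          |            F            |              T               |     T      |         F          |            T            | T
T | F | F | F ||     T      |         F          |            T            |              F               |     T      |         F          |            T            | F
F | T | T | T ||     T      |         T          |            F            |              T               |     T      |         T          |            F            | F
F | T | T | F ||     T      |         F          |            T            |              F               |     T      |         T          |            F            | T
F | T | F | T ||     T      |         T          |            F            |              T               |     F      |         T          |            F            | F
F | T | F | F ||     T      |         F          |            T            |              F               |     F      |         T          |            F            | T
F | F | T | T ||     F      |         T          |            F            |              T               |     T      |         F          |            T            | T
F | F | T | F ||     F      |         T          |            F            |              T               |     T      |         F          |            T            | T
F | F | F | T ||     F      |         T          |            F            |              T               |     F      |         T          |            F            | F
F | F | F | F ||     F      |         T          |            F            |              T               |     F      |         T          |            F            | F
The formula is true on 8 of the 16 rows.

8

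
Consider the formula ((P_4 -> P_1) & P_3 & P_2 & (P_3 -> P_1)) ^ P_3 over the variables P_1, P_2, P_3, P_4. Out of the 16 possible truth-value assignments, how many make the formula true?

P_1 | P_2 | P_3 | P_4 | (P_4 -> P_1) | (P_3 -> P_1) | φ
--- | --- | --- | --- | ------------ | ------------ | -
 F  |  F  |  F  |  F  |      T       |      T       | F
 F  |  F  |  F  |  T  |      F       |      T       | F
 F  |  F  |  T  |  F  |      T       |      F       | T
 F  |  F  |  T  |  T  |      F       |      F       | T
 F  |  T  |  F  |  F  |      T       |      T       | F
 F  |  T  |  F  |  T  |      F       |      T       | F
 F  |  T  |  T  |  F  |      T       |      F       | T
 F  |  T  |  T  |  T  |      F       |      F       | T
 T  |  F  |  F  |  F  |      T       |      T       | F
 T  |  F  |  F  |  T  |      T       |      T       | F
 T  |  F  |  T  |  F  |      T       |      T       | T
 T  |  F  |  T  |  T  |      T       |      T       | T
 T  |  T  |  F  |  F  |      T       |      T       | F
 T  |  T  |  F  |  T  |      T       |      T       | F
 T  |  T  |  T  |  F  |      T       |      T       | F
 T  |  T  |  T  |  T  |      T       |      T       | F
The formula is true on 6 of the 16 rows.

6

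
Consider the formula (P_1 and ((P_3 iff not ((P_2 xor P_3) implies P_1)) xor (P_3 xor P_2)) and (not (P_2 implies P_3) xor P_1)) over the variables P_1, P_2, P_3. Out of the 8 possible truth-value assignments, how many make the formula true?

2

P_1 | P_2 | P_3 | (P_2 xor P_3) | ((P_2 xor P_3) implies P_1) | (P_3 xor P_2) | (P_2 implies P_3) | not (P_2 implies P_3) | φ
--- | --- | --- | ------------- | --------------------------- | ------------- | ----------------- | --------------------- | -
 F  |  F  |  F  |       F       |              T              |       F       |         T         |           F           | F
 F  |  F  |  T  |       T       |              F              |       T       |         T         |           F           | F
 F  |  T  |  F  |       T       |              F              |       T       |         F         |           T           | F
 F  |  T  |  T  |       F       |              T              |       F       |         T         |           F           | F
 T  |  F  |  F  |       F       |              T              |       F       |         T         |           F           | T
 T  |  F  |  T  |       T       |              T              |       T       |         T         |           F           | T
 T  |  T  |  F  |       T       |              T              |       T       |         F         |           T           | F
 T  |  T  |  T  |       F       |              T              |       F       |         T         |           F           | F
The formula is true on 2 of the 8 rows.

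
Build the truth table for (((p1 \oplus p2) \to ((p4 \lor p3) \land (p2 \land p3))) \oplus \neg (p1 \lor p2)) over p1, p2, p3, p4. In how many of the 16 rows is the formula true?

  p1     p2     p3     p4   |  (p1 \oplus p2)  (p4 \lor p3)  (p2 \land p3)  (p1 \lor p2)  \neg (p1 \lor p2)    φ  
False  False  False  False  |      False          False          False         False             True        False
False  False  False   True  |      False           True          False         False             True        False
False  False   True  False  |      False           True          False         False             True        False
False  False   True   True  |      False           True          False         False             True        False
False   True  False  False  |       True          False          False          True            False        False
False   True  False   True  |       True           True          False          True            False        False
False   True   True  False  |       True           True           True          True            False         True
False   True   True   True  |       True           True           True          True            False         True
 True  False  False  False  |       True          False          False          True            False        False
 True  False  False   True  |       True           True          False          True            False        False
 True  False   True  False  |       True           True          False          True            False        False
 True  False   True   True  |       True           True          False          True            False        False
 True   True  False  False  |      False          False          False          True            False         True
 True   True  False   True  |      False           True          False          True            False         True
 True   True   True  False  |      False           True           True          True            False         True
 True   True   True   True  |      False           True           True          True            False         True
The formula is true on 6 of the 16 rows.

6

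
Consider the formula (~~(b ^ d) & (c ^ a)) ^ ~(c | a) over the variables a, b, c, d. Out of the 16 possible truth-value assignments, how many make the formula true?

8

a  b  c  d     (b ^ d)  ~(b ^ d)  ~~(b ^ d)  (c ^ a)  (~~(b ^ d) & (c ^ a))  (c | a)  ~(c | a)  φ
F  F  F  F        F        T          F         F               F               F        T      T
F  F  F  T        T        F          T         F               F               F        T      T
F  F  T  F        F        T          F         T               F               T        F      F
F  F  T  T        T        F          T         T               T               T        F      T
F  T  F  F        T        F          T         F               F               F        T      T
F  T  F  T        F        T          F         F               F               F        T      T
F  T  T  F        T        F          T         T               T               T        F      T
F  T  T  T        F        T          F         T               F               T        F      F
T  F  F  F        F        T          F         T               F               T        F      F
T  F  F  T        T        F          T         T               T               T        F      T
T  F  T  F        F        T          F         F               F               T        F      F
T  F  T  T        T        F          T         F               F               T        F      F
T  T  F  F        T        F          T         T               T               T        F      T
T  T  F  T        F        T          F         T               F               T        F      F
T  T  T  F        T        F          T         F               F               T        F      F
T  T  T  T        F        T          F         F               F               T        F      F
The formula is true on 8 of the 16 rows.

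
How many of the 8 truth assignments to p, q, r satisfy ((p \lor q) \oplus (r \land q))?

p | q | r || (p \lor q) | (r \land q) | φ
T | T | T ||     T      |      T      | F
T | T | F ||     T      |      F      | T
T | F | T ||     T      |      F      | T
T | F | F ||     T      |      F      | T
F | T | T ||     T      |      T      | F
F | T | F ||     T      |      F      | T
F | F | T ||     F      |      F      | F
F | F | F ||     F      |      F      | F
The formula is true on 4 of the 8 rows.

4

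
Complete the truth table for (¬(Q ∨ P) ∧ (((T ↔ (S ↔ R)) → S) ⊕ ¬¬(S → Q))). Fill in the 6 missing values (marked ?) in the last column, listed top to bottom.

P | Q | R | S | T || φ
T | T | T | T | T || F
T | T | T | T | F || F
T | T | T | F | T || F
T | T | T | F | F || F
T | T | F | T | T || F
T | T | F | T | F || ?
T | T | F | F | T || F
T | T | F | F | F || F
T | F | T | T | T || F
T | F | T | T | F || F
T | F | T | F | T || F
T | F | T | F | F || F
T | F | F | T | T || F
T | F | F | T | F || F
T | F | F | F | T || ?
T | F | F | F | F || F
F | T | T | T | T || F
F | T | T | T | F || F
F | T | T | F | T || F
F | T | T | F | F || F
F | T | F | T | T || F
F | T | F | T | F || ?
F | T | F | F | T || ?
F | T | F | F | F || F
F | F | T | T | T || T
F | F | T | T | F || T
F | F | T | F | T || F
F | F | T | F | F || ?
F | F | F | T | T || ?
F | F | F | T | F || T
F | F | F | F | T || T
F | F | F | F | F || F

Row P=T, Q=T, R=F, S=T, T=F: ¬(Q ∨ P) = F, (((T ↔ (S ↔ R)) → S) ⊕ ¬¬(S → Q)) = F, so the formula = F.
Row P=T, Q=F, R=F, S=F, T=T: ¬(Q ∨ P) = F, (((T ↔ (S ↔ R)) → S) ⊕ ¬¬(S → Q)) = T, so the formula = F.
Row P=F, Q=T, R=F, S=T, T=F: ¬(Q ∨ P) = F, (((T ↔ (S ↔ R)) → S) ⊕ ¬¬(S → Q)) = F, so the formula = F.
Row P=F, Q=T, R=F, S=F, T=T: ¬(Q ∨ P) = F, (((T ↔ (S ↔ R)) → S) ⊕ ¬¬(S → Q)) = T, so the formula = F.
Row P=F, Q=F, R=T, S=F, T=F: ¬(Q ∨ P) = T, (((T ↔ (S ↔ R)) → S) ⊕ ¬¬(S → Q)) = T, so the formula = T.
Row P=F, Q=F, R=F, S=T, T=T: ¬(Q ∨ P) = T, (((T ↔ (S ↔ R)) → S) ⊕ ¬¬(S → Q)) = T, so the formula = T.

F, F, F, F, T, T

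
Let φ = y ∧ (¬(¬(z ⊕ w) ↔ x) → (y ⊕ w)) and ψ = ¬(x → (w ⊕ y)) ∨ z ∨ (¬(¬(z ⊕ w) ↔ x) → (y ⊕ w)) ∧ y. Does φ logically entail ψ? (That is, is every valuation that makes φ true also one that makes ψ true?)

yes

x | y | z | w | φ | ψ
- | - | - | - | - | -
F | F | F | F | F | F
F | F | F | T | F | F
F | F | T | F | F | T
F | F | T | T | F | T
F | T | F | F | T | T
F | T | F | T | T | T
F | T | T | F | T | T
F | T | T | T | F | T
T | F | F | F | F | T
T | F | F | T | F | F
T | F | T | F | F | T
T | F | T | T | F | T
T | T | F | F | T | T
T | T | F | T | F | T
T | T | T | F | T | T
T | T | T | T | T | T
In every row where φ is true, ψ is also true, so φ ⊨ ψ.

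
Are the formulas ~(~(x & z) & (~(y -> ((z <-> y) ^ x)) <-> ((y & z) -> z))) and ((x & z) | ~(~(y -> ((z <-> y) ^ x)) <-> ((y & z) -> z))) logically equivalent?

x | y | z | φ | ψ
- | - | - | - | -
F | F | F | T | T
F | F | T | T | T
F | T | F | F | F
F | T | T | T | T
T | F | F | T | T
T | F | T | T | T
T | T | F | T | T
T | T | T | T | T
The columns for φ and ψ agree on every row, so they are logically equivalent.

equivalent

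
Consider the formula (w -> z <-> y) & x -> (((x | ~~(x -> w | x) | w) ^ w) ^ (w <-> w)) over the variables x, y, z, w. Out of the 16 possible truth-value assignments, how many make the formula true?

14

x  y  z  w     (w -> z)  ((w -> z) <-> y)  (((w -> z) <-> y) & x)  (w | x)  (x -> (w | x))  ~(x -> (w | x))  ~~(x -> (w | x))  (x | ~~(x -> (w | x)) | w)  (w <-> w)  φ
T  T  T  T        T             T                    T                T           T                F                T                      T                   T      T
T  T  T  F        T             T                    T                T           T                F                T                      T                   T      F
T  T  F  T        F             F                    F                T           T                F                T                      T                   T      T
T  T  F  F        T             T                    T                T           T                F                T                      T                   T      F
T  F  T  T        T             F                    F                T           T                F                T                      T                   T      T
T  F  T  F        T             F                    F                T           T                F                T                      T                   T      T
T  F  F  T        F             T                    T                T           T                F                T                      T                   T      T
T  F  F  F        T             F                    F                T           T                F                T                      T                   T      T
F  T  T  T        T             T                    F                T           T                F                T                      T                   T      T
F  T  T  F        T             T                    F                F           T                F                T                      T                   T      T
F  T  F  T        F             F                    F                T           T                F                T                      T                   T      T
F  T  F  F        T             T                    F                F           T                F                T                      T                   T      T
F  F  T  T        T             F                    F                T           T                F                T                      T                   T      T
F  F  T  F        T             F                    F                F           T                F                T                      T                   T      T
F  F  F  T        F             T                    F                T           T                F                T                      T                   T      T
F  F  F  F        T             F                    F                F           T                F                T                      T                   T      T
The formula is true on 14 of the 16 rows.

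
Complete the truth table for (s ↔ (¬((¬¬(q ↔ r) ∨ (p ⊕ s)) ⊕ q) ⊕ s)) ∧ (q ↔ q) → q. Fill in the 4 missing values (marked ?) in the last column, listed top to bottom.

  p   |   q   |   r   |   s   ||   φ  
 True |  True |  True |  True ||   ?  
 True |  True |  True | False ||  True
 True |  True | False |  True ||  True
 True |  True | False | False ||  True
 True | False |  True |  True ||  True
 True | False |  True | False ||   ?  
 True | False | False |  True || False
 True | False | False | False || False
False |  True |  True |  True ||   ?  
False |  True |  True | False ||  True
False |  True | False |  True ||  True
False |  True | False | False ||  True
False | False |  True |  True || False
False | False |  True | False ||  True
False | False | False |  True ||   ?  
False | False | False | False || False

Row p=True, q=True, r=True, s=True: ((s ↔ (¬((¬¬(q ↔ r) ∨ (p ⊕ s)) ⊕ q) ⊕ s)) ∧ (q ↔ q)) = False, so the formula = True.
Row p=True, q=False, r=True, s=False: ((s ↔ (¬((¬¬(q ↔ r) ∨ (p ⊕ s)) ⊕ q) ⊕ s)) ∧ (q ↔ q)) = True, so the formula = False.
Row p=False, q=True, r=True, s=True: ((s ↔ (¬((¬¬(q ↔ r) ∨ (p ⊕ s)) ⊕ q) ⊕ s)) ∧ (q ↔ q)) = False, so the formula = True.
Row p=False, q=False, r=False, s=True: ((s ↔ (¬((¬¬(q ↔ r) ∨ (p ⊕ s)) ⊕ q) ⊕ s)) ∧ (q ↔ q)) = True, so the formula = False.

True, False, True, False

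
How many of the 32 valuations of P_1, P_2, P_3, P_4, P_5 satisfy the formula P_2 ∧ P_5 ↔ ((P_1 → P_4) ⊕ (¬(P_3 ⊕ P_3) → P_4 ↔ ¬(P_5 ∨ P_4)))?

12

P_1  P_2  P_3  P_4  P_5  |  φ
 1    1    1    1    1   |  1
 1    1    1    1    0   |  0
 1    1    1    0    1   |  1
 1    1    1    0    0   |  1
 1    1    0    1    1   |  1
 1    1    0    1    0   |  0
 1    1    0    0    1   |  1
 1    1    0    0    0   |  1
 1    0    1    1    1   |  0
 1    0    1    1    0   |  0
 1    0    1    0    1   |  0
 1    0    1    0    0   |  1
 1    0    0    1    1   |  0
 1    0    0    1    0   |  0
 1    0    0    0    1   |  0
 1    0    0    0    0   |  1
 0    1    1    1    1   |  1
 0    1    1    1    0   |  0
 0    1    1    0    1   |  0
 0    1    1    0    0   |  0
 0    1    0    1    1   |  1
 0    1    0    1    0   |  0
 0    1    0    0    1   |  0
 0    1    0    0    0   |  0
 0    0    1    1    1   |  0
 0    0    1    1    0   |  0
 0    0    1    0    1   |  1
 0    0    1    0    0   |  0
 0    0    0    1    1   |  0
 0    0    0    1    0   |  0
 0    0    0    0    1   |  1
 0    0    0    0    0   |  0
The formula is true on 12 of the 32 rows.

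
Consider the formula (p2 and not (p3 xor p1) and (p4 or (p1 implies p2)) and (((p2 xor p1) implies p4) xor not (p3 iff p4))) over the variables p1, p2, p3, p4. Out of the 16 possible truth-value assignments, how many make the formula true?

1

p1 | p2 | p3 | p4 | (p3 xor p1) | not (p3 xor p1) | (p1 implies p2) | (p4 or (p1 implies p2)) | (p2 xor p1) | ((p2 xor p1) implies p4) | (p3 iff p4) | not (p3 iff p4) | φ
-- | -- | -- | -- | ----------- | --------------- | --------------- | ----------------------- | ----------- | ------------------------ | ----------- | --------------- | -
F  | F  | F  | F  |      F      |        T        |        T        |            T            |      F      |            T             |      T      |        F        | F
F  | F  | F  | T  |      F      |        T        |        T        |            T            |      F      |            T             |      F      |        T        | F
F  | F  | T  | F  |      T      |        F        |        T        |            T            |      F      |            T             |      F      |        T        | F
F  | F  | T  | T  |      T      |        F        |        T        |            T            |      F      |            T             |      T      |        F        | F
F  | T  | F  | F  |      F      |        T        |        T        |            T            |      T      |            F             |      T      |        F        | F
F  | T  | F  | T  |      F      |        T        |        T        |            T            |      T      |            T             |      F      |        T        | F
F  | T  | T  | F  |      T      |        F        |        T        |            T            |      T      |            F             |      F      |        T        | F
F  | T  | T  | T  |      T      |        F        |        T        |            T            |      T      |            T             |      T      |        F        | F
T  | F  | F  | F  |      T      |        F        |        F        |            F            |      T      |            F             |      T      |        F        | F
T  | F  | F  | T  |      T      |        F        |        F        |            T            |      T      |            T             |      F      |        T        | F
T  | F  | T  | F  |      F      |        T        |        F        |            F            |      T      |            F             |      F      |        T        | F
T  | F  | T  | T  |      F      |        T        |        F        |            T            |      T      |            T             |      T      |        F        | F
T  | T  | F  | F  |      T      |        F        |        T        |            T            |      F      |            T             |      T      |        F        | F
T  | T  | F  | T  |      T      |        F        |        T        |            T            |      F      |            T             |      F      |        T        | F
T  | T  | T  | F  |      F      |        T        |        T        |            T            |      F      |            T             |      F      |        T        | F
T  | T  | T  | T  |      F      |        T        |        T        |            T            |      F      |            T             |      T      |        F        | T
The formula is true on 1 of the 16 rows.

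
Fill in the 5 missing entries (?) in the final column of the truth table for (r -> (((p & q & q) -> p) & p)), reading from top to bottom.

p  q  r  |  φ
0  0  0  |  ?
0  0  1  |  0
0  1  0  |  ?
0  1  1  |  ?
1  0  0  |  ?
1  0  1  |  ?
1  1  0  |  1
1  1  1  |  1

Row p=0, q=0, r=0: (((p & q & q) -> p) & p) = 0, so the formula = 1.
Row p=0, q=1, r=0: (((p & q & q) -> p) & p) = 0, so the formula = 1.
Row p=0, q=1, r=1: (((p & q & q) -> p) & p) = 0, so the formula = 0.
Row p=1, q=0, r=0: (((p & q & q) -> p) & p) = 1, so the formula = 1.
Row p=1, q=0, r=1: (((p & q & q) -> p) & p) = 1, so the formula = 1.

1, 1, 0, 1, 1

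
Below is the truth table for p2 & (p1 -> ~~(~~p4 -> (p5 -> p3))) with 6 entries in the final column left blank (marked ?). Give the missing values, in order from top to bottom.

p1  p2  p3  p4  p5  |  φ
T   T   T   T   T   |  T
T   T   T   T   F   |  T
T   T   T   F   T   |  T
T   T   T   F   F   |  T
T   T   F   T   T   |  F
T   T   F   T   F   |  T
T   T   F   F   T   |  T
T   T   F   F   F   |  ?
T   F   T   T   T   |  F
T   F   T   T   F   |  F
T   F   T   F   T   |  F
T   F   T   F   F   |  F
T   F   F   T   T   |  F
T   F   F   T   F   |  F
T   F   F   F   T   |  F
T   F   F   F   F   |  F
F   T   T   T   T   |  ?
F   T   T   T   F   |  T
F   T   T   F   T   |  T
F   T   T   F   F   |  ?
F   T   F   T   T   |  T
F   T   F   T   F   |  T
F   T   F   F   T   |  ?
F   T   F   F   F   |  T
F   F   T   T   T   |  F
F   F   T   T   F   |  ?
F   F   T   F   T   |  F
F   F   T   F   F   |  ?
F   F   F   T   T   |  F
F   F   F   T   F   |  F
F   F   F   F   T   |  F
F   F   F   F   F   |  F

T, T, T, T, F, F

Row p1=T, p2=T, p3=F, p4=F, p5=F: (p1 -> ~~(~~p4 -> (p5 -> p3))) = T, so the formula = T.
Row p1=F, p2=T, p3=T, p4=T, p5=T: (p1 -> ~~(~~p4 -> (p5 -> p3))) = T, so the formula = T.
Row p1=F, p2=T, p3=T, p4=F, p5=F: (p1 -> ~~(~~p4 -> (p5 -> p3))) = T, so the formula = T.
Row p1=F, p2=T, p3=F, p4=F, p5=T: (p1 -> ~~(~~p4 -> (p5 -> p3))) = T, so the formula = T.
Row p1=F, p2=F, p3=T, p4=T, p5=F: (p1 -> ~~(~~p4 -> (p5 -> p3))) = T, so the formula = F.
Row p1=F, p2=F, p3=T, p4=F, p5=F: (p1 -> ~~(~~p4 -> (p5 -> p3))) = T, so the formula = F.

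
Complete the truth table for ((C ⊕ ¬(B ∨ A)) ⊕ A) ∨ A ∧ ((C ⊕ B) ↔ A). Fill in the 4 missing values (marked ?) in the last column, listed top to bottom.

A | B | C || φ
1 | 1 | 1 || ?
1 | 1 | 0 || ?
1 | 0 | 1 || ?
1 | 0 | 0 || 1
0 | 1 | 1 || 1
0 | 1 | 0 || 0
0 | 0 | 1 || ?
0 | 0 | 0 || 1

0, 1, 1, 0

Row A=1, B=1, C=1: ((C ⊕ ¬(B ∨ A)) ⊕ A) = 0, (A ∧ ((C ⊕ B) ↔ A)) = 0, so the formula = 0.
Row A=1, B=1, C=0: ((C ⊕ ¬(B ∨ A)) ⊕ A) = 1, (A ∧ ((C ⊕ B) ↔ A)) = 1, so the formula = 1.
Row A=1, B=0, C=1: ((C ⊕ ¬(B ∨ A)) ⊕ A) = 0, (A ∧ ((C ⊕ B) ↔ A)) = 1, so the formula = 1.
Row A=0, B=0, C=1: ((C ⊕ ¬(B ∨ A)) ⊕ A) = 0, (A ∧ ((C ⊕ B) ↔ A)) = 0, so the formula = 0.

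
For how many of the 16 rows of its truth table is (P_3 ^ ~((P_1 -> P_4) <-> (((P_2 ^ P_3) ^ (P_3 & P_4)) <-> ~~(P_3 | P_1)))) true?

8

 P_1    P_2    P_3    P_4      (P_1 -> P_4)  (P_2 ^ P_3)  (P_3 & P_4)  ((P_2 ^ P_3) ^ (P_3 & P_4))  (P_3 | P_1)  ~(P_3 | P_1)  ~~(P_3 | P_1)    φ  
False  False  False  False         True         False        False                False                False         True          False      False
False  False  False   True         True         False        False                False                False         True          False      False
False  False   True  False         True          True        False                 True                 True        False           True       True
False  False   True   True         True          True         True                False                 True        False           True      False
False   True  False  False         True          True        False                 True                False         True          False       True
False   True  False   True         True          True        False                 True                False         True          False       True
False   True   True  False         True         False        False                False                 True        False           True      False
False   True   True   True         True         False         True                 True                 True        False           True       True
 True  False  False  False        False         False        False                False                 True        False           True      False
 True  False  False   True         True         False        False                False                 True        False           True       True
 True  False   True  False        False          True        False                 True                 True        False           True      False
 True  False   True   True         True          True         True                False                 True        False           True      False
 True   True  False  False        False          True        False                 True                 True        False           True       True
 True   True  False   True         True          True        False                 True                 True        False           True      False
 True   True   True  False        False         False        False                False                 True        False           True       True
 True   True   True   True         True         False         True                 True                 True        False           True       True
The formula is true on 8 of the 16 rows.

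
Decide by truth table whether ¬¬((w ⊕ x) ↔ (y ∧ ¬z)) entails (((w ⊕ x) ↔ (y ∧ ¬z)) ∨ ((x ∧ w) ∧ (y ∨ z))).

x | y | z | w | φ | ψ
- | - | - | - | - | -
T | T | T | T | T | T
T | T | T | F | F | F
T | T | F | T | F | T
T | T | F | F | T | T
T | F | T | T | T | T
T | F | T | F | F | F
T | F | F | T | T | T
T | F | F | F | F | F
F | T | T | T | F | F
F | T | T | F | T | T
F | T | F | T | T | T
F | T | F | F | F | F
F | F | T | T | F | F
F | F | T | F | T | T
F | F | F | T | F | F
F | F | F | F | T | T
In every row where φ is true, ψ is also true, so φ ⊨ ψ.

yes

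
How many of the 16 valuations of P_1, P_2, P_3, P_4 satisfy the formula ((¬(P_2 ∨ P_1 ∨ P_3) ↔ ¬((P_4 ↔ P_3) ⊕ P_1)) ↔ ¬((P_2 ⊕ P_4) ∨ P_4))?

6

P_1  P_2  P_3  P_4  |  (P_2 ∨ P_1 ∨ P_3)  ¬(P_2 ∨ P_1 ∨ P_3)  (P_4 ↔ P_3)  ((P_4 ↔ P_3) ⊕ P_1)  ¬((P_4 ↔ P_3) ⊕ P_1)  (P_2 ⊕ P_4)  ((P_2 ⊕ P_4) ∨ P_4)  ¬((P_2 ⊕ P_4) ∨ P_4)  φ
 T    T    T    T   |          T                  F                T                F                    T                 F                T                    F            T
 T    T    T    F   |          T                  F                F                T                    F                 T                T                    F            F
 T    T    F    T   |          T                  F                F                T                    F                 F                T                    F            F
 T    T    F    F   |          T                  F                T                F                    T                 T                T                    F            T
 T    F    T    T   |          T                  F                T                F                    T                 T                T                    F            T
 T    F    T    F   |          T                  F                F                T                    F                 F                F                    T            T
 T    F    F    T   |          T                  F                F                T                    F                 T                T                    F            F
 T    F    F    F   |          T                  F                T                F                    T                 F                F                    T            F
 F    T    T    T   |          T                  F                T                T                    F                 F                T                    F            F
 F    T    T    F   |          T                  F                F                F                    T                 T                T                    F            T
 F    T    F    T   |          T                  F                F                F                    T                 F                T                    F            T
 F    T    F    F   |          T                  F                T                T                    F                 T                T                    F            F
 F    F    T    T   |          T                  F                T                T                    F                 T                T                    F            F
 F    F    T    F   |          T                  F                F                F                    T                 F                F                    T            F
 F    F    F    T   |          F                  T                F                F                    T                 T                T                    F            F
 F    F    F    F   |          F                  T                T                T                    F                 F                F                    T            F
The formula is true on 6 of the 16 rows.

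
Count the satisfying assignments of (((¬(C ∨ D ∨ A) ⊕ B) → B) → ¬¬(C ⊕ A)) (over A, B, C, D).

A | B | C | D || (C ∨ D ∨ A) | ¬(C ∨ D ∨ A) | (¬(C ∨ D ∨ A) ⊕ B) | ((¬(C ∨ D ∨ A) ⊕ B) → B) | (C ⊕ A) | ¬(C ⊕ A) | ¬¬(C ⊕ A) | φ
T | T | T | T ||      T      |      F       |         T          |            T             |    F    |    T     |     F     | F
T | T | T | F ||      T      |      F       |         T          |            T             |    F    |    T     |     F     | F
T | T | F | T ||      T      |      F       |         T          |            T             |    T    |    F     |     T     | T
T | T | F | F ||      T      |      F       |         T          |            T             |    T    |    F     |     T     | T
T | F | T | T ||      T      |      F       |         F          |            T             |    F    |    T     |     F     | F
T | F | T | F ||      T      |      F       |         F          |            T             |    F    |    T     |     F     | F
T | F | F | T ||      T      |      F       |         F          |            T             |    T    |    F     |     T     | T
T | F | F | F ||      T      |      F       |         F          |            T             |    T    |    F     |     T     | T
F | T | T | T ||      T      |      F       |         T          |            T             |    T    |    F     |     T     | T
F | T | T | F ||      T      |      F       |         T          |            T             |    T    |    F     |     T     | T
F | T | F | T ||      T      |      F       |         T          |            T             |    F    |    T     |     F     | F
F | T | F | F ||      F      |      T       |         F          |            T             |    F    |    T     |     F     | F
F | F | T | T ||      T      |      F       |         F          |            T             |    T    |    F     |     T     | T
F | F | T | F ||      T      |      F       |         F          |            T             |    T    |    F     |     T     | T
F | F | F | T ||      T      |      F       |         F          |            T             |    F    |    T     |     F     | F
F | F | F | F ||      F      |      T       |         T          |            F             |    F    |    T     |     F     | T
The formula is true on 9 of the 16 rows.

9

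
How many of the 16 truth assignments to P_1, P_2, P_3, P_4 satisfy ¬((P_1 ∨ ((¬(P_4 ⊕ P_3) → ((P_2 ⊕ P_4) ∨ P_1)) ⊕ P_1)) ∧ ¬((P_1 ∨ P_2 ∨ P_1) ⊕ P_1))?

P_1 | P_2 | P_3 | P_4 || φ
 1  |  1  |  1  |  1  || 0
 1  |  1  |  1  |  0  || 0
 1  |  1  |  0  |  1  || 0
 1  |  1  |  0  |  0  || 0
 1  |  0  |  1  |  1  || 0
 1  |  0  |  1  |  0  || 0
 1  |  0  |  0  |  1  || 0
 1  |  0  |  0  |  0  || 0
 0  |  1  |  1  |  1  || 1
 0  |  1  |  1  |  0  || 1
 0  |  1  |  0  |  1  || 1
 0  |  1  |  0  |  0  || 1
 0  |  0  |  1  |  1  || 0
 0  |  0  |  1  |  0  || 0
 0  |  0  |  0  |  1  || 0
 0  |  0  |  0  |  0  || 1
The formula is true on 5 of the 16 rows.

5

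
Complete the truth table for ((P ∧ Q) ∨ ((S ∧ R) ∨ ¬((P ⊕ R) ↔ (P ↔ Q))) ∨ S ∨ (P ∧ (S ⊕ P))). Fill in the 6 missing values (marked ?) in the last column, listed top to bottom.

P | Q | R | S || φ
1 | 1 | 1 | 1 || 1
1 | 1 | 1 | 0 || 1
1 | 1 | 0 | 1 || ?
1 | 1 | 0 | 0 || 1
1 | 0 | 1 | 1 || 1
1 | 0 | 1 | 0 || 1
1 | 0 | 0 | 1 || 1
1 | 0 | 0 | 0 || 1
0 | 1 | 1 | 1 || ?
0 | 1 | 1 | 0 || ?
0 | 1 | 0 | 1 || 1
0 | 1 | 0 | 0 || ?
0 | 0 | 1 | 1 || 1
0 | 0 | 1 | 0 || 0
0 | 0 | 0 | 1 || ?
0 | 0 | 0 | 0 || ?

1, 1, 1, 0, 1, 1

Row P=1, Q=1, R=0, S=1: (P ∧ Q) = 1, ((S ∧ R) ∨ ¬((P ⊕ R) ↔ (P ↔ Q))) = 0, (P ∧ (S ⊕ P)) = 0, so the formula = 1.
Row P=0, Q=1, R=1, S=1: (P ∧ Q) = 0, ((S ∧ R) ∨ ¬((P ⊕ R) ↔ (P ↔ Q))) = 1, (P ∧ (S ⊕ P)) = 0, so the formula = 1.
Row P=0, Q=1, R=1, S=0: (P ∧ Q) = 0, ((S ∧ R) ∨ ¬((P ⊕ R) ↔ (P ↔ Q))) = 1, (P ∧ (S ⊕ P)) = 0, so the formula = 1.
Row P=0, Q=1, R=0, S=0: (P ∧ Q) = 0, ((S ∧ R) ∨ ¬((P ⊕ R) ↔ (P ↔ Q))) = 0, (P ∧ (S ⊕ P)) = 0, so the formula = 0.
Row P=0, Q=0, R=0, S=1: (P ∧ Q) = 0, ((S ∧ R) ∨ ¬((P ⊕ R) ↔ (P ↔ Q))) = 1, (P ∧ (S ⊕ P)) = 0, so the formula = 1.
Row P=0, Q=0, R=0, S=0: (P ∧ Q) = 0, ((S ∧ R) ∨ ¬((P ⊕ R) ↔ (P ↔ Q))) = 1, (P ∧ (S ⊕ P)) = 0, so the formula = 1.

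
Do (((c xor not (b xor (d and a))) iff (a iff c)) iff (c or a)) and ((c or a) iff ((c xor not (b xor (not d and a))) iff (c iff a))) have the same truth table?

a  b  c  d  |  φ  ψ
F  F  F  F  |  F  F
F  F  F  T  |  F  F
F  F  T  F  |  T  T
F  F  T  T  |  T  T
F  T  F  F  |  T  T
F  T  F  T  |  T  T
F  T  T  F  |  F  F
F  T  T  T  |  F  F
T  F  F  F  |  F  T
T  F  F  T  |  T  F
T  F  T  F  |  F  T
T  F  T  T  |  T  F
T  T  F  F  |  T  F
T  T  F  T  |  F  T
T  T  T  F  |  T  F
T  T  T  T  |  F  T
The columns differ at a=T, b=F, c=F, d=F (φ=F, ψ=T), so they are not equivalent.

not equivalent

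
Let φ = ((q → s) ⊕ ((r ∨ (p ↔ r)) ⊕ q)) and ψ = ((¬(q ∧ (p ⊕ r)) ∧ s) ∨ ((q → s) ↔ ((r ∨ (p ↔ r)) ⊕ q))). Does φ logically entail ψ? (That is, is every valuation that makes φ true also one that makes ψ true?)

no

  p      q      r      s    |    φ      ψ  
 True   True   True   True  |   True   True
 True   True   True  False  |  False   True
 True   True  False   True  |  False   True
 True   True  False  False  |   True  False
 True  False   True   True  |  False   True
 True  False   True  False  |  False   True
 True  False  False   True  |   True   True
 True  False  False  False  |   True  False
False   True   True   True  |   True  False
False   True   True  False  |  False   True
False   True  False   True  |   True   True
False   True  False  False  |  False   True
False  False   True   True  |  False   True
False  False   True  False  |  False   True
False  False  False   True  |  False   True
False  False  False  False  |  False   True
At p=True, q=True, r=False, s=False we have φ true but ψ false, so φ does not entail ψ.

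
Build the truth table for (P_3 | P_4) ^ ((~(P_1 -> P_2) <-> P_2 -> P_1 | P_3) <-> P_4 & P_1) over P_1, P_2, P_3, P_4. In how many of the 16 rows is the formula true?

6

P_1  P_2  P_3  P_4     (P_3 | P_4)  (P_1 -> P_2)  ~(P_1 -> P_2)  (P_1 | P_3)  (P_2 -> (P_1 | P_3))  (P_4 & P_1)  φ
 T    T    T    T           T            T              F             T                T                 T       T
 T    T    T    F           T            T              F             T                T                 F       F
 T    T    F    T           T            T              F             T                T                 T       T
 T    T    F    F           F            T              F             T                T                 F       T
 T    F    T    T           T            F              T             T                T                 T       F
 T    F    T    F           T            F              T             T                T                 F       T
 T    F    F    T           T            F              T             T                T                 T       F
 T    F    F    F           F            F              T             T                T                 F       F
 F    T    T    T           T            T              F             T                T                 F       F
 F    T    T    F           T            T              F             T                T                 F       F
 F    T    F    T           T            T              F             F                F                 F       T
 F    T    F    F           F            T              F             F                F                 F       F
 F    F    T    T           T            T              F             T                T                 F       F
 F    F    T    F           T            T              F             T                T                 F       F
 F    F    F    T           T            T              F             F                T                 F       F
 F    F    F    F           F            T              F             F                T                 F       T
The formula is true on 6 of the 16 rows.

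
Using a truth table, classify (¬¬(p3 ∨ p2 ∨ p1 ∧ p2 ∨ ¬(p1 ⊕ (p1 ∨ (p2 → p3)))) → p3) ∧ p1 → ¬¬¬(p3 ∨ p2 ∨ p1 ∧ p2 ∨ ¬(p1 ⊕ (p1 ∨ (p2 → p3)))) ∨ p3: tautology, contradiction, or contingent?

p1  p2  p3  |  (p1 ∧ p2)  (p2 → p3)  (p1 ∨ (p2 → p3))  (p1 ⊕ (p1 ∨ (p2 → p3)))  ¬(p1 ⊕ (p1 ∨ (p2 → p3)))  φ
T   T   T   |      T          T             T                     F                        T              T
T   T   F   |      T          F             T                     F                        T              T
T   F   T   |      F          T             T                     F                        T              T
T   F   F   |      F          T             T                     F                        T              T
F   T   T   |      F          T             T                     T                        F              T
F   T   F   |      F          F             F                     F                        T              T
F   F   T   |      F          T             T                     T                        F              T
F   F   F   |      F          T             T                     T                        F              T
Every row is T, so the formula is a tautology.

tautology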